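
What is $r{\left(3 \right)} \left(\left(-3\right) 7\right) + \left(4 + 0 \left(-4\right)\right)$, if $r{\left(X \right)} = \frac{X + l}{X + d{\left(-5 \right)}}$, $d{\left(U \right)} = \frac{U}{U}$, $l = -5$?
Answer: $\frac{29}{2} \approx 14.5$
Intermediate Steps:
$d{\left(U \right)} = 1$
$r{\left(X \right)} = \frac{-5 + X}{1 + X}$ ($r{\left(X \right)} = \frac{X - 5}{X + 1} = \frac{-5 + X}{1 + X}$)
$r{\left(3 \right)} \left(\left(-3\right) 7\right) + \left(4 + 0 \left(-4\right)\right) = \frac{-5 + 3}{1 + 3} \left(\left(-3\right) 7\right) + \left(4 + 0 \left(-4\right)\right) = \frac{1}{4} \left(-2\right) \left(-21\right) + \left(4 + 0\right) = \frac{1}{4} \left(-2\right) \left(-21\right) + 4 = \left(- \frac{1}{2}\right) \left(-21\right) + 4 = \frac{21}{2} + 4 = \frac{29}{2}$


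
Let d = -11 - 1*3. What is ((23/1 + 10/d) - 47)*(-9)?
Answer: 1557/7 ≈ 222.43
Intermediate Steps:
d = -14 (d = -11 - 3 = -14)
((23/1 + 10/d) - 47)*(-9) = ((23/1 + 10/(-14)) - 47)*(-9) = ((23*1 + 10*(-1/14)) - 47)*(-9) = ((23 - 5/7) - 47)*(-9) = (156/7 - 47)*(-9) = -173/7*(-9) = 1557/7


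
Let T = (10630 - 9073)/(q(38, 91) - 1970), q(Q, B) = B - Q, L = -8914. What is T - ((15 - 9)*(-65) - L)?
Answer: -1815785/213 ≈ -8524.8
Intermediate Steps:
T = -173/213 (T = (10630 - 9073)/((91 - 1*38) - 1970) = 1557/((91 - 38) - 1970) = 1557/(53 - 1970) = 1557/(-1917) = 1557*(-1/1917) = -173/213 ≈ -0.81221)
T - ((15 - 9)*(-65) - L) = -173/213 - ((15 - 9)*(-65) - 1*(-8914)) = -173/213 - (6*(-65) + 8914) = -173/213 - (-390 + 8914) = -173/213 - 1*8524 = -173/213 - 8524 = -1815785/213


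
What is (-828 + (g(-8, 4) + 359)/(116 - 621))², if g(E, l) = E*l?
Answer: 175114630089/255025 ≈ 6.8666e+5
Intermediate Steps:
(-828 + (g(-8, 4) + 359)/(116 - 621))² = (-828 + (-8*4 + 359)/(116 - 621))² = (-828 + (-32 + 359)/(-505))² = (-828 + 327*(-1/505))² = (-828 - 327/505)² = (-418467/505)² = 175114630089/255025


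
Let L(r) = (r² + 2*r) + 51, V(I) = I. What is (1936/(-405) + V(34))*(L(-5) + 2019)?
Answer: 1644926/27 ≈ 60923.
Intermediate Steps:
L(r) = 51 + r² + 2*r
(1936/(-405) + V(34))*(L(-5) + 2019) = (1936/(-405) + 34)*((51 + (-5)² + 2*(-5)) + 2019) = (1936*(-1/405) + 34)*((51 + 25 - 10) + 2019) = (-1936/405 + 34)*(66 + 2019) = (11834/405)*2085 = 1644926/27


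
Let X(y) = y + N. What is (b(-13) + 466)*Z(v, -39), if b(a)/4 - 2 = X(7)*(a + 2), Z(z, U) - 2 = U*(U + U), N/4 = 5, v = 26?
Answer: -2173416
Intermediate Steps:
N = 20 (N = 4*5 = 20)
X(y) = 20 + y (X(y) = y + 20 = 20 + y)
Z(z, U) = 2 + 2*U² (Z(z, U) = 2 + U*(U + U) = 2 + U*(2*U) = 2 + 2*U²)
b(a) = 224 + 108*a (b(a) = 8 + 4*((20 + 7)*(a + 2)) = 8 + 4*(27*(2 + a)) = 8 + 4*(54 + 27*a) = 8 + (216 + 108*a) = 224 + 108*a)
(b(-13) + 466)*Z(v, -39) = ((224 + 108*(-13)) + 466)*(2 + 2*(-39)²) = ((224 - 1404) + 466)*(2 + 2*1521) = (-1180 + 466)*(2 + 3042) = -714*3044 = -2173416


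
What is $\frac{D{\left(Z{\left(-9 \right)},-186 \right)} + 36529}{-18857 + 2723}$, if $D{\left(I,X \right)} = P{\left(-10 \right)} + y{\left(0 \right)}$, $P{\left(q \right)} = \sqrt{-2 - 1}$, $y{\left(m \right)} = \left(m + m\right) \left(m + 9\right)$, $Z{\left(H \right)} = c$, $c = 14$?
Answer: $- \frac{36529}{16134} - \frac{i \sqrt{3}}{16134} \approx -2.2641 - 0.00010735 i$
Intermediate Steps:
$Z{\left(H \right)} = 14$
$y{\left(m \right)} = 2 m \left(9 + m\right)$
$P{\left(q \right)} = i \sqrt{3}$ ($P{\left(q \right)} = \sqrt{-3} = i \sqrt{3}$)
$D{\left(I,X \right)} = i \sqrt{3}$ ($D{\left(I,X \right)} = i \sqrt{3} + 2 \cdot 0 \left(9 + 0\right) = i \sqrt{3} + 2 \cdot 0 \cdot 9 = i \sqrt{3} + 0 = i \sqrt{3}$)
$\frac{D{\left(Z{\left(-9 \right)},-186 \right)} + 36529}{-18857 + 2723} = \frac{i \sqrt{3} + 36529}{-18857 + 2723} = \frac{36529 + i \sqrt{3}}{-16134} = \left(36529 + i \sqrt{3}\right) \left(- \frac{1}{16134}\right) = - \frac{36529}{16134} - \frac{i \sqrt{3}}{16134}$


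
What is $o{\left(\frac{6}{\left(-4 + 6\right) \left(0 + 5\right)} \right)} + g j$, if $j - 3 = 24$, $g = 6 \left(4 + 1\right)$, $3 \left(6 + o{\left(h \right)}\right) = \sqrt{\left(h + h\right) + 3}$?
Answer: $804 + \frac{\sqrt{105}}{15} \approx 804.68$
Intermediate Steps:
$o{\left(h \right)} = -6 + \frac{\sqrt{3 + 2 h}}{3}$ ($o{\left(h \right)} = -6 + \frac{\sqrt{\left(h + h\right) + 3}}{3} = -6 + \frac{\sqrt{2 h + 3}}{3} = -6 + \frac{\sqrt{3 + 2 h}}{3}$)
$g = 30$ ($g = 6 \cdot 5 = 30$)
$j = 27$ ($j = 3 + 24 = 27$)
$o{\left(\frac{6}{\left(-4 + 6\right) \left(0 + 5\right)} \right)} + g j = \left(-6 + \frac{\sqrt{3 + 2 \frac{6}{\left(-4 + 6\right) \left(0 + 5\right)}}}{3}\right) + 30 \cdot 27 = \left(-6 + \frac{\sqrt{3 + 2 \frac{6}{2 \cdot 5}}}{3}\right) + 810 = \left(-6 + \frac{\sqrt{3 + 2 \cdot \frac{6}{10}}}{3}\right) + 810 = \left(-6 + \frac{\sqrt{3 + 2 \cdot 6 \cdot \frac{1}{10}}}{3}\right) + 810 = \left(-6 + \frac{\sqrt{3 + 2 \cdot \frac{3}{5}}}{3}\right) + 810 = \left(-6 + \frac{\sqrt{3 + \frac{6}{5}}}{3}\right) + 810 = \left(-6 + \frac{\sqrt{\frac{21}{5}}}{3}\right) + 810 = \left(-6 + \frac{\frac{1}{5} \sqrt{105}}{3}\right) + 810 = \left(-6 + \frac{\sqrt{105}}{15}\right) + 810 = 804 + \frac{\sqrt{105}}{15}$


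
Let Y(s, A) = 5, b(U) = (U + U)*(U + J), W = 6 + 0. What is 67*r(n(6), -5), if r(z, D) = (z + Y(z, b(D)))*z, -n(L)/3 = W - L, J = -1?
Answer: 0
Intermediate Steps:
W = 6
n(L) = -18 + 3*L (n(L) = -3*(6 - L) = -18 + 3*L)
b(U) = 2*U*(-1 + U) (b(U) = (U + U)*(U - 1) = (2*U)*(-1 + U) = 2*U*(-1 + U))
r(z, D) = z*(5 + z) (r(z, D) = (z + 5)*z = (5 + z)*z = z*(5 + z))
67*r(n(6), -5) = 67*((-18 + 3*6)*(5 + (-18 + 3*6))) = 67*((-18 + 18)*(5 + (-18 + 18))) = 67*(0*(5 + 0)) = 67*(0*5) = 67*0 = 0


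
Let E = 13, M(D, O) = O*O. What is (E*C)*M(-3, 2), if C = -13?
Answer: -676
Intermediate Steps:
M(D, O) = O²
(E*C)*M(-3, 2) = (13*(-13))*2² = -169*4 = -676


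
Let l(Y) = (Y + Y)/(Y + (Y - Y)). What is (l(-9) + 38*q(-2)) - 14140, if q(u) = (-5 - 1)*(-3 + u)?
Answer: -12998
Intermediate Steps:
q(u) = 18 - 6*u (q(u) = -6*(-3 + u) = 18 - 6*u)
l(Y) = 2 (l(Y) = (2*Y)/(Y + 0) = (2*Y)/Y = 2)
(l(-9) + 38*q(-2)) - 14140 = (2 + 38*(18 - 6*(-2))) - 14140 = (2 + 38*(18 + 12)) - 14140 = (2 + 38*30) - 14140 = (2 + 1140) - 14140 = 1142 - 14140 = -12998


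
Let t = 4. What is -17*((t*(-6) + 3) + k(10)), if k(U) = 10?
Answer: 187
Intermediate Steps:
-17*((t*(-6) + 3) + k(10)) = -17*((4*(-6) + 3) + 10) = -17*((-24 + 3) + 10) = -17*(-21 + 10) = -17*(-11) = 187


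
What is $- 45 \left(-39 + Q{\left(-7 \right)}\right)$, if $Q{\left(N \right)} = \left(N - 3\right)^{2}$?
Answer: $-2745$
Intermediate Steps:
$Q{\left(N \right)} = \left(-3 + N\right)^{2}$
$- 45 \left(-39 + Q{\left(-7 \right)}\right) = - 45 \left(-39 + \left(-3 - 7\right)^{2}\right) = - 45 \left(-39 + \left(-10\right)^{2}\right) = - 45 \left(-39 + 100\right) = \left(-45\right) 61 = -2745$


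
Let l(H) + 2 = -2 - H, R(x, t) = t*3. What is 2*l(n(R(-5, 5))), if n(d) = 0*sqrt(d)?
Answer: -8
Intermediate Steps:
R(x, t) = 3*t
n(d) = 0
l(H) = -4 - H (l(H) = -2 + (-2 - H) = -4 - H)
2*l(n(R(-5, 5))) = 2*(-4 - 1*0) = 2*(-4 + 0) = 2*(-4) = -8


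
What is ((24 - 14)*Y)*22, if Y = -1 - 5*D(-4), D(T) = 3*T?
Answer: 12980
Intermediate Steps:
Y = 59 (Y = -1 - 15*(-4) = -1 - 5*(-12) = -1 + 60 = 59)
((24 - 14)*Y)*22 = ((24 - 14)*59)*22 = (10*59)*22 = 590*22 = 12980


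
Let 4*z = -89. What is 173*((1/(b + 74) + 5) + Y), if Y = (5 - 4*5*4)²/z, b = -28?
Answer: -175498293/4094 ≈ -42867.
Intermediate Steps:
z = -89/4 (z = (¼)*(-89) = -89/4 ≈ -22.250)
Y = -22500/89 (Y = (5 - 4*5*4)²/(-89/4) = (5 - 20*4)²*(-4/89) = (5 - 80)²*(-4/89) = (-75)²*(-4/89) = 5625*(-4/89) = -22500/89 ≈ -252.81)
173*((1/(b + 74) + 5) + Y) = 173*((1/(-28 + 74) + 5) - 22500/89) = 173*((1/46 + 5) - 22500/89) = 173*(231/46 - 22500/89) = 173*(-1014441/4094) = -175498293/4094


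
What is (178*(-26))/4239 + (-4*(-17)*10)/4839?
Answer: -6504124/6837507 ≈ -0.95124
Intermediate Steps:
(178*(-26))/4239 + (-4*(-17)*10)/4839 = -4628*1/4239 + (68*10)*(1/4839) = -4628/4239 + 680*(1/4839) = -4628/4239 + 680/4839 = -6504124/6837507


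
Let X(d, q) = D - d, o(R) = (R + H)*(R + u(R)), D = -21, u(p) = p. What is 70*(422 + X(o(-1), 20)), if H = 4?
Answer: 28490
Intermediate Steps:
o(R) = 2*R*(4 + R) (o(R) = (R + 4)*(R + R) = (4 + R)*(2*R) = 2*R*(4 + R))
X(d, q) = -21 - d
70*(422 + X(o(-1), 20)) = 70*(422 + (-21 - 2*(-1)*(4 - 1))) = 70*(422 + (-21 - 2*(-1)*3)) = 70*(422 + (-21 - 1*(-6))) = 70*(422 + (-21 + 6)) = 70*(422 - 15) = 70*407 = 28490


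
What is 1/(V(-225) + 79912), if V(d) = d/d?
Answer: 1/79913 ≈ 1.2514e-5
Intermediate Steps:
V(d) = 1
1/(V(-225) + 79912) = 1/(1 + 79912) = 1/79913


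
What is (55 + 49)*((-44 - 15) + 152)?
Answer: 9672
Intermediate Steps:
(55 + 49)*((-44 - 15) + 152) = 104*(-59 + 152) = 104*93 = 9672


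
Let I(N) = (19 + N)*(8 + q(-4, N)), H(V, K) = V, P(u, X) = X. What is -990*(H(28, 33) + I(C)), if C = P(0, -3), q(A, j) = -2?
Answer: -122760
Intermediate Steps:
C = -3
I(N) = 114 + 6*N (I(N) = (19 + N)*(8 - 2) = (19 + N)*6 = 114 + 6*N)
-990*(H(28, 33) + I(C)) = -990*(28 + (114 + 6*(-3))) = -990*(28 + (114 - 18)) = -990*(28 + 96) = -990*124 = -122760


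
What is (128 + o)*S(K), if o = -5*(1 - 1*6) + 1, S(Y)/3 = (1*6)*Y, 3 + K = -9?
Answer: -33264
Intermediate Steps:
K = -12 (K = -3 - 9 = -12)
S(Y) = 18*Y (S(Y) = 3*((1*6)*Y) = 3*(6*Y) = 18*Y)
o = 26 (o = -5*(1 - 6) + 1 = -5*(-5) + 1 = 25 + 1 = 26)
(128 + o)*S(K) = (128 + 26)*(18*(-12)) = 154*(-216) = -33264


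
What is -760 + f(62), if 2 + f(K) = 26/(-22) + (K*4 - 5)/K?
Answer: -517817/682 ≈ -759.26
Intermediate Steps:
f(K) = -35/11 + (-5 + 4*K)/K (f(K) = -2 + (26/(-22) + (K*4 - 5)/K) = -2 + (26*(-1/22) + (4*K - 5)/K) = -2 + (-13/11 + (-5 + 4*K)/K) = -35/11 + (-5 + 4*K)/K)
-760 + f(62) = -760 + (9/11 - 5/62) = -760 + 503/682 = -517817/682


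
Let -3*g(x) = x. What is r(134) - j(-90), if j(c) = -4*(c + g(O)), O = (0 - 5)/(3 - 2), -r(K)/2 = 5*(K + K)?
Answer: -9100/3 ≈ -3033.3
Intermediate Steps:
r(K) = -20*K (r(K) = -10*(K + K) = -10*2*K = -20*K)
O = -5 (O = -5/1 = -5*1 = -5)
g(x) = -x/3
j(c) = -20/3 - 4*c (j(c) = -4*(c - 1/3*(-5)) = -4*(c + 5/3) = -4*(5/3 + c) = -20/3 - 4*c)
r(134) - j(-90) = -20*134 - (-20/3 - 4*(-90)) = -2680 - (-20/3 + 360) = -2680 - 1*1060/3 = -2680 - 1060/3 = -9100/3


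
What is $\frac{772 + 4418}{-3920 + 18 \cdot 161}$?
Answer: $- \frac{2595}{511} \approx -5.0783$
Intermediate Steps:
$\frac{772 + 4418}{-3920 + 18 \cdot 161} = \frac{5190}{-3920 + 2898} = \frac{5190}{-1022} = 5190 \left(- \frac{1}{1022}\right) = - \frac{2595}{511}$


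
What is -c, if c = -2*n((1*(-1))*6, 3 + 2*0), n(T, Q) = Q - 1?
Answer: 4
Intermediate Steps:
n(T, Q) = -1 + Q
c = -4 (c = -2*(-1 + (3 + 2*0)) = -2*(-1 + (3 + 0)) = -2*(-1 + 3) = -2*2 = -4)
-c = -1*(-4) = 4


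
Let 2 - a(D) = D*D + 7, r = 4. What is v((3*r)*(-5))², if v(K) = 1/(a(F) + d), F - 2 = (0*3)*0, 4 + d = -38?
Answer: 1/2601 ≈ 0.00038447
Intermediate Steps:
d = -42 (d = -4 - 38 = -42)
F = 2 (F = 2 + (0*3)*0 = 2 + 0*0 = 2 + 0 = 2)
a(D) = -5 - D² (a(D) = 2 - (D*D + 7) = 2 - (D² + 7) = 2 - (7 + D²) = 2 + (-7 - D²) = -5 - D²)
v(K) = -1/51 (v(K) = 1/((-5 - 1*2²) - 42) = 1/((-5 - 1*4) - 42) = 1/((-5 - 4) - 42) = 1/(-9 - 42) = 1/(-51) = -1/51)
v((3*r)*(-5))² = (-1/51)² = 1/2601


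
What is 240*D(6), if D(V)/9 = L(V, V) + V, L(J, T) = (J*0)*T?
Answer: 12960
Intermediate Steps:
L(J, T) = 0 (L(J, T) = 0*T = 0)
D(V) = 9*V (D(V) = 9*(0 + V) = 9*V)
240*D(6) = 240*(9*6) = 240*54 = 12960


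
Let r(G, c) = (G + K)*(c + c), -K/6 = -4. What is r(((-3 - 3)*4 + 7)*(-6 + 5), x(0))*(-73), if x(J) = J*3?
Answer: 0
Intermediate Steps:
K = 24 (K = -6*(-4) = 24)
x(J) = 3*J
r(G, c) = 2*c*(24 + G) (r(G, c) = (G + 24)*(c + c) = (24 + G)*(2*c) = 2*c*(24 + G))
r(((-3 - 3)*4 + 7)*(-6 + 5), x(0))*(-73) = (2*(3*0)*(24 + ((-3 - 3)*4 + 7)*(-6 + 5)))*(-73) = (2*0*(24 + (-6*4 + 7)*(-1)))*(-73) = (2*0*(24 + (-24 + 7)*(-1)))*(-73) = (2*0*(24 - 17*(-1)))*(-73) = (2*0*(24 + 17))*(-73) = (2*0*41)*(-73) = 0*(-73) = 0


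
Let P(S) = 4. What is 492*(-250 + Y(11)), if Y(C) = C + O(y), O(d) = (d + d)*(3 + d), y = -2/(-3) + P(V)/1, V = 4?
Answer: -247148/3 ≈ -82383.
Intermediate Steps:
y = 14/3 (y = -2/(-3) + 4/1 = -2*(-⅓) + 4*1 = ⅔ + 4 = 14/3 ≈ 4.6667)
O(d) = 2*d*(3 + d) (O(d) = (2*d)*(3 + d) = 2*d*(3 + d))
Y(C) = 644/9 + C (Y(C) = C + 2*(14/3)*(3 + 14/3) = C + 2*(14/3)*(23/3) = C + 644/9 = 644/9 + C)
492*(-250 + Y(11)) = 492*(-250 + (644/9 + 11)) = 492*(-250 + 743/9) = 492*(-1507/9) = -247148/3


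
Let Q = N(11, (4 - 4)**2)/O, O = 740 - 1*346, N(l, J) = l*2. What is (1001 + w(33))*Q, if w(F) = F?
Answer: 11374/197 ≈ 57.736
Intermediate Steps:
N(l, J) = 2*l
O = 394 (O = 740 - 346 = 394)
Q = 11/197 (Q = (2*11)/394 = 22*(1/394) = 11/197 ≈ 0.055838)
(1001 + w(33))*Q = (1001 + 33)*(11/197) = 1034*(11/197) = 11374/197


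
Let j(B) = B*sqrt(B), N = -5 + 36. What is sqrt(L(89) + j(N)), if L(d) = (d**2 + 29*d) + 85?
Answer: sqrt(10587 + 31*sqrt(31)) ≈ 103.73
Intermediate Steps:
N = 31
L(d) = 85 + d**2 + 29*d
j(B) = B**(3/2)
sqrt(L(89) + j(N)) = sqrt((85 + 89**2 + 29*89) + 31**(3/2)) = sqrt((85 + 7921 + 2581) + 31*sqrt(31)) = sqrt(10587 + 31*sqrt(31))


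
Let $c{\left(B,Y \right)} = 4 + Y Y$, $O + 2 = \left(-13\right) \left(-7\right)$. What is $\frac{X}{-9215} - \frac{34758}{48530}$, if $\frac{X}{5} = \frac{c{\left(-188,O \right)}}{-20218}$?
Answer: $- \frac{647380070221}{904156946110} \approx -0.716$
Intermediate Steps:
$O = 89$ ($O = -2 - -91 = -2 + 91 = 89$)
$c{\left(B,Y \right)} = 4 + Y^{2}$
$X = - \frac{39625}{20218}$ ($X = 5 \frac{4 + 89^{2}}{-20218} = 5 \left(4 + 7921\right) \left(- \frac{1}{20218}\right) = 5 \cdot 7925 \left(- \frac{1}{20218}\right) = 5 \left(- \frac{7925}{20218}\right) = - \frac{39625}{20218} \approx -1.9599$)
$\frac{X}{-9215} - \frac{34758}{48530} = - \frac{39625}{20218 \left(-9215\right)} - \frac{34758}{48530} = \left(- \frac{39625}{20218}\right) \left(- \frac{1}{9215}\right) - \frac{17379}{24265} = \frac{7925}{37261774} - \frac{17379}{24265} = - \frac{647380070221}{904156946110}$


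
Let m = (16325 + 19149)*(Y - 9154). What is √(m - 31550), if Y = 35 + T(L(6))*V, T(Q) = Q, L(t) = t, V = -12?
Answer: 2*I*√81518271 ≈ 18058.0*I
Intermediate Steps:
Y = -37 (Y = 35 + 6*(-12) = 35 - 72 = -37)
m = -326041534 (m = (16325 + 19149)*(-37 - 9154) = 35474*(-9191) = -326041534)
√(m - 31550) = √(-326041534 - 31550) = √(-326073084) = 2*I*√81518271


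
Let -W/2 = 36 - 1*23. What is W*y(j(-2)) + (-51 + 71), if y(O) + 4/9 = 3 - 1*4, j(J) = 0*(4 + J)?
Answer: 518/9 ≈ 57.556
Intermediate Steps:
j(J) = 0
y(O) = -13/9 (y(O) = -4/9 + (3 - 1*4) = -4/9 + (3 - 4) = -4/9 - 1 = -13/9)
W = -26 (W = -2*(36 - 1*23) = -2*(36 - 23) = -2*13 = -26)
W*y(j(-2)) + (-51 + 71) = -26*(-13/9) + (-51 + 71) = 338/9 + 20 = 518/9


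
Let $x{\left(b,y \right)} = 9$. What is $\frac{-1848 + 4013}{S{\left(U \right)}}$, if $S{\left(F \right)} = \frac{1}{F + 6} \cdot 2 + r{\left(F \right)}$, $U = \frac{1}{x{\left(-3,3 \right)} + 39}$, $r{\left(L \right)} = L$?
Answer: $\frac{30032880}{4897} \approx 6132.9$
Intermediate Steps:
$U = \frac{1}{48}$ ($U = \frac{1}{9 + 39} = \frac{1}{48} \approx 0.020833$)
$S{\left(F \right)} = F + \frac{2}{6 + F}$ ($S{\left(F \right)} = \frac{1}{F + 6} \cdot 2 + F = \frac{1}{6 + F} 2 + F = \frac{2}{6 + F} + F = F + \frac{2}{6 + F}$)
$\frac{-1848 + 4013}{S{\left(U \right)}} = \frac{-1848 + 4013}{\frac{1}{6 + \frac{1}{48}} \left(2 + \left(\frac{1}{48}\right)^{2} + 6 \cdot \frac{1}{48}\right)} = \frac{2165}{\frac{1}{\frac{289}{48}} \left(2 + \frac{1}{2304} + \frac{1}{8}\right)} = \frac{2165}{\frac{48}{289} \cdot \frac{4897}{2304}} = \frac{2165}{\frac{4897}{13872}} = 2165 \cdot \frac{13872}{4897} = \frac{30032880}{4897}$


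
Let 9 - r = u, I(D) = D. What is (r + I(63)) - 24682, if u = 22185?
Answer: -46795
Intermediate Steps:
r = -22176 (r = 9 - 1*22185 = 9 - 22185 = -22176)
(r + I(63)) - 24682 = (-22176 + 63) - 24682 = -22113 - 24682 = -46795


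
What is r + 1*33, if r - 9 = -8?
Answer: 34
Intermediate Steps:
r = 1 (r = 9 - 8 = 1)
r + 1*33 = 1 + 1*33 = 1 + 33 = 34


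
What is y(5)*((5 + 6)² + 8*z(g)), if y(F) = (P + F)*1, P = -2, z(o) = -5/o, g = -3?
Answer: 403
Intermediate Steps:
y(F) = -2 + F (y(F) = (-2 + F)*1 = -2 + F)
y(5)*((5 + 6)² + 8*z(g)) = (-2 + 5)*((5 + 6)² + 8*(-5/(-3))) = 3*(11² + 8*(-5*(-⅓))) = 3*(121 + 8*(5/3)) = 3*(121 + 40/3) = 3*(403/3) = 403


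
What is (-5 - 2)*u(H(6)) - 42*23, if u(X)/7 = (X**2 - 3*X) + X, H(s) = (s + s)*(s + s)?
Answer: -1002918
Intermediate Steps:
H(s) = 4*s**2 (H(s) = (2*s)*(2*s) = 4*s**2)
u(X) = -14*X + 7*X**2 (u(X) = 7*((X**2 - 3*X) + X) = 7*(X**2 - 2*X) = -14*X + 7*X**2)
(-5 - 2)*u(H(6)) - 42*23 = (-5 - 2)*(7*(4*6**2)*(-2 + 4*6**2)) - 42*23 = -49*4*36*(-2 + 4*36) - 966 = -49*144*(-2 + 144) - 966 = -49*144*142 - 966 = -7*143136 - 966 = -1001952 - 966 = -1002918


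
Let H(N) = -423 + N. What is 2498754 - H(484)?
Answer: 2498693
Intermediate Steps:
2498754 - H(484) = 2498754 - (-423 + 484) = 2498754 - 1*61 = 2498754 - 61 = 2498693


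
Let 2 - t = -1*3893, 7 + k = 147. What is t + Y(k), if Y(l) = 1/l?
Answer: 545301/140 ≈ 3895.0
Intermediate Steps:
k = 140 (k = -7 + 147 = 140)
t = 3895 (t = 2 - (-1)*3893 = 2 - 1*(-3893) = 2 + 3893 = 3895)
t + Y(k) = 3895 + 1/140 = 545301/140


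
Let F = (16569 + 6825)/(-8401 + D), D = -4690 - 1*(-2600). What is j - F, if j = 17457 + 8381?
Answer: 90363284/3497 ≈ 25840.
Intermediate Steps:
D = -2090 (D = -4690 + 2600 = -2090)
j = 25838
F = -7798/3497 (F = (16569 + 6825)/(-8401 - 2090) = 23394/(-10491) = 23394*(-1/10491) = -7798/3497 ≈ -2.2299)
j - F = 25838 - 1*(-7798/3497) = 25838 + 7798/3497 = 90363284/3497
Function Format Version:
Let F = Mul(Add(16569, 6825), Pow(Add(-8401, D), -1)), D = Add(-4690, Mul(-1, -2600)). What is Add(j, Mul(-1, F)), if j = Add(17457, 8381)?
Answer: Rational(90363284, 3497) ≈ 25840.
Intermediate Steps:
D = -2090 (D = Add(-4690, 2600) = -2090)
j = 25838
F = Rational(-7798, 3497) (F = Mul(Add(16569, 6825), Pow(Add(-8401, -2090), -1)) = Mul(23394, Pow(-10491, -1)) = Mul(23394, Rational(-1, 10491)) = Rational(-7798, 3497) ≈ -2.2299)
Add(j, Mul(-1, F)) = Add(25838, Mul(-1, Rational(-7798, 3497))) = Add(25838, Rational(7798, 3497)) = Rational(90363284, 3497)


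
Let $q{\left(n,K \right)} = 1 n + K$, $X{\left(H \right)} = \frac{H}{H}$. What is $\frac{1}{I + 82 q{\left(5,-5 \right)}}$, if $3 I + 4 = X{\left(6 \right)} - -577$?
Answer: $\frac{3}{574} \approx 0.0052265$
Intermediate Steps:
$X{\left(H \right)} = 1$
$I = \frac{574}{3}$ ($I = - \frac{4}{3} + \frac{1 - -577}{3} = - \frac{4}{3} + \frac{1 + 577}{3} = - \frac{4}{3} + \frac{1}{3} \cdot 578 = - \frac{4}{3} + \frac{578}{3} = \frac{574}{3} \approx 191.33$)
$q{\left(n,K \right)} = K + n$ ($q{\left(n,K \right)} = n + K = K + n$)
$\frac{1}{I + 82 q{\left(5,-5 \right)}} = \frac{1}{\frac{574}{3} + 82 \left(-5 + 5\right)} = \frac{1}{\frac{574}{3} + 82 \cdot 0} = \frac{1}{\frac{574}{3} + 0} = \frac{1}{\frac{574}{3}} = \frac{3}{574}$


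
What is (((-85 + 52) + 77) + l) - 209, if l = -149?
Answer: -314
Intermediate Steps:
(((-85 + 52) + 77) + l) - 209 = (((-85 + 52) + 77) - 149) - 209 = ((-33 + 77) - 149) - 209 = (44 - 149) - 209 = -105 - 209 = -314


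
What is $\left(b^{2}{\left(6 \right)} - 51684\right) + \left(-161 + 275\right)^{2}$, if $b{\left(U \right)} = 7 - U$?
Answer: $-38687$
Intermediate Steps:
$\left(b^{2}{\left(6 \right)} - 51684\right) + \left(-161 + 275\right)^{2} = \left(\left(7 - 6\right)^{2} - 51684\right) + \left(-161 + 275\right)^{2} = \left(\left(7 - 6\right)^{2} - 51684\right) + 114^{2} = \left(1^{2} - 51684\right) + 12996 = \left(1 - 51684\right) + 12996 = -51683 + 12996 = -38687$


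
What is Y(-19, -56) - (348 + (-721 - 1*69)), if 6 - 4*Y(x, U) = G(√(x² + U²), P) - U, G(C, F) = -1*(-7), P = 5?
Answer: 1711/4 ≈ 427.75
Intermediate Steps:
G(C, F) = 7
Y(x, U) = -¼ + U/4 (Y(x, U) = 3/2 - (7 - U)/4 = 3/2 + (-7/4 + U/4) = -¼ + U/4)
Y(-19, -56) - (348 + (-721 - 1*69)) = (-¼ + (¼)*(-56)) - (348 + (-721 - 1*69)) = (-¼ - 14) - (348 + (-721 - 69)) = -57/4 - (348 - 790) = -57/4 - 1*(-442) = -57/4 + 442 = 1711/4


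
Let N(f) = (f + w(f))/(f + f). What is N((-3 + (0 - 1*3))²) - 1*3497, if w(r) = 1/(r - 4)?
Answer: -8055935/2304 ≈ -3496.5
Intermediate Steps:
w(r) = 1/(-4 + r)
N(f) = (f + 1/(-4 + f))/(2*f) (N(f) = (f + 1/(-4 + f))/(f + f) = (f + 1/(-4 + f))/((2*f)) = (f + 1/(-4 + f))*(1/(2*f)) = (f + 1/(-4 + f))/(2*f))
N((-3 + (0 - 1*3))²) - 1*3497 = (1 + (-3 + (0 - 1*3))²*(-4 + (-3 + (0 - 1*3))²))/(2*((-3 + (0 - 1*3))²)*(-4 + (-3 + (0 - 1*3))²)) - 1*3497 = (1 + (-3 + (0 - 3))²*(-4 + (-3 + (0 - 3))²))/(2*((-3 + (0 - 3))²)*(-4 + (-3 + (0 - 3))²)) - 3497 = (1 + (-3 - 3)²*(-4 + (-3 - 3)²))/(2*((-3 - 3)²)*(-4 + (-3 - 3)²)) - 3497 = (1 + (-6)²*(-4 + (-6)²))/(2*((-6)²)*(-4 + (-6)²)) - 3497 = (½)*(1 + 36*(-4 + 36))/(36*(-4 + 36)) - 3497 = (½)*(1/36)*(1 + 36*32)/32 - 3497 = (½)*(1/36)*(1/32)*(1 + 1152) - 3497 = (½)*(1/36)*(1/32)*1153 - 3497 = 1153/2304 - 3497 = -8055935/2304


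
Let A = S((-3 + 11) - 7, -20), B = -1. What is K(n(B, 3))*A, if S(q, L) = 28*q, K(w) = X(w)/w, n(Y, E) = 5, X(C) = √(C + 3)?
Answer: 56*√2/5 ≈ 15.839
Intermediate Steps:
X(C) = √(3 + C)
K(w) = √(3 + w)/w
A = 28 (A = 28*((-3 + 11) - 7) = 28*(8 - 7) = 28*1 = 28)
K(n(B, 3))*A = (√(3 + 5)/5)*28 = (√8/5)*28 = ((2*√2)/5)*28 = (2*√2/5)*28 = 56*√2/5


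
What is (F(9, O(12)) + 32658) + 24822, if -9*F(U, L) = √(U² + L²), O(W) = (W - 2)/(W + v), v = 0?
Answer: 57480 - √2941/54 ≈ 57479.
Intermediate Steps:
O(W) = (-2 + W)/W (O(W) = (W - 2)/(W + 0) = (-2 + W)/W)
F(U, L) = -√(L² + U²)/9 (F(U, L) = -√(U² + L²)/9 = -√(L² + U²)/9)
(F(9, O(12)) + 32658) + 24822 = (-√(((-2 + 12)/12)² + 9²)/9 + 32658) + 24822 = (-√(((1/12)*10)² + 81)/9 + 32658) + 24822 = (-√((⅚)² + 81)/9 + 32658) + 24822 = (-√(25/36 + 81)/9 + 32658) + 24822 = (-√2941/54 + 32658) + 24822 = (32658 - √2941/54) + 24822 = 57480 - √2941/54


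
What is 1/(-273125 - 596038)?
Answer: -1/869163 ≈ -1.1505e-6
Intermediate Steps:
1/(-273125 - 596038) = 1/(-869163) = -1/869163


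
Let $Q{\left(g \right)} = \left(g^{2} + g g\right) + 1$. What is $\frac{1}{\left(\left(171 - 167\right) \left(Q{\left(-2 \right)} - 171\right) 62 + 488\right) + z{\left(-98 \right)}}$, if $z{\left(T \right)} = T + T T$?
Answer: $- \frac{1}{30182} \approx -3.3132 \cdot 10^{-5}$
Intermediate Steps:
$z{\left(T \right)} = T + T^{2}$
$Q{\left(g \right)} = 1 + 2 g^{2}$ ($Q{\left(g \right)} = \left(g^{2} + g^{2}\right) + 1 = 2 g^{2} + 1 = 1 + 2 g^{2}$)
$\frac{1}{\left(\left(171 - 167\right) \left(Q{\left(-2 \right)} - 171\right) 62 + 488\right) + z{\left(-98 \right)}} = \frac{1}{\left(\left(171 - 167\right) \left(\left(1 + 2 \left(-2\right)^{2}\right) - 171\right) 62 + 488\right) - 98 \left(1 - 98\right)} = \frac{1}{\left(4 \left(\left(1 + 2 \cdot 4\right) - 171\right) 62 + 488\right) - -9506} = \frac{1}{\left(4 \left(\left(1 + 8\right) - 171\right) 62 + 488\right) + 9506} = \frac{1}{\left(4 \left(9 - 171\right) 62 + 488\right) + 9506} = \frac{1}{\left(4 \left(-162\right) 62 + 488\right) + 9506} = \frac{1}{\left(\left(-648\right) 62 + 488\right) + 9506} = \frac{1}{\left(-40176 + 488\right) + 9506} = \frac{1}{-39688 + 9506} = \frac{1}{-30182} = - \frac{1}{30182}$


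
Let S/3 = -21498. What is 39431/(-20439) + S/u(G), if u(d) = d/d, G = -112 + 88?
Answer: -1318232297/20439 ≈ -64496.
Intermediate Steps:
S = -64494 (S = 3*(-21498) = -64494)
G = -24
u(d) = 1
39431/(-20439) + S/u(G) = 39431/(-20439) - 64494/1 = 39431*(-1/20439) - 64494*1 = -39431/20439 - 64494 = -1318232297/20439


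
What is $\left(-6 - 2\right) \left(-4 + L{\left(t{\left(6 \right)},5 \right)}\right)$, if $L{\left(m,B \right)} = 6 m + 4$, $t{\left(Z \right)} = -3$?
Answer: $144$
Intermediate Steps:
$L{\left(m,B \right)} = 4 + 6 m$
$\left(-6 - 2\right) \left(-4 + L{\left(t{\left(6 \right)},5 \right)}\right) = \left(-6 - 2\right) \left(-4 + \left(4 + 6 \left(-3\right)\right)\right) = - 8 \left(-4 + \left(4 - 18\right)\right) = - 8 \left(-4 - 14\right) = \left(-8\right) \left(-18\right) = 144$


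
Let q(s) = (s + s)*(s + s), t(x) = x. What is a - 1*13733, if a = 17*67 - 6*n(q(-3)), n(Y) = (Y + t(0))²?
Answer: -20370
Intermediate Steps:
q(s) = 4*s² (q(s) = (2*s)*(2*s) = 4*s²)
n(Y) = Y² (n(Y) = (Y + 0)² = Y²)
a = -6637 (a = 17*67 - 6*(4*(-3)²)² = 1139 - 6*(4*9)² = 1139 - 6*36² = 1139 - 6*1296 = 1139 - 7776 = -6637)
a - 1*13733 = -6637 - 1*13733 = -6637 - 13733 = -20370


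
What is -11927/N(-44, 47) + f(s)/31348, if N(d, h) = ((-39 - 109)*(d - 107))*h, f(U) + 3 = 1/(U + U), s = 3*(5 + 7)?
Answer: -6786433363/592678077984 ≈ -0.011450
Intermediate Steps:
s = 36 (s = 3*12 = 36)
f(U) = -3 + 1/(2*U) (f(U) = -3 + 1/(U + U) = -3 + 1/(2*U))
N(d, h) = h*(15836 - 148*d) (N(d, h) = (-148*(-107 + d))*h = (15836 - 148*d)*h = h*(15836 - 148*d))
-11927/N(-44, 47) + f(s)/31348 = -11927*1/(6956*(107 - 1*(-44))) + (-3 + (½)/36)/31348 = -11927*1/(6956*(107 + 44)) + (-3 + (½)*(1/36))*(1/31348) = -11927/(148*47*151) + (-3 + 1/72)*(1/31348) = -11927/1050356 - 215/72*1/31348 = -11927*1/1050356 - 215/2257056 = -11927/1050356 - 215/2257056 = -6786433363/592678077984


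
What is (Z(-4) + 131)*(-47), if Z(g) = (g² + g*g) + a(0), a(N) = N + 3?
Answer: -7802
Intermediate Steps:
a(N) = 3 + N
Z(g) = 3 + 2*g² (Z(g) = (g² + g*g) + (3 + 0) = (g² + g²) + 3 = 2*g² + 3 = 3 + 2*g²)
(Z(-4) + 131)*(-47) = ((3 + 2*(-4)²) + 131)*(-47) = ((3 + 2*16) + 131)*(-47) = ((3 + 32) + 131)*(-47) = (35 + 131)*(-47) = 166*(-47) = -7802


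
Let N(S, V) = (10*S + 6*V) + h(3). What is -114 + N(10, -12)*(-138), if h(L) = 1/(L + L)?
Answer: -4001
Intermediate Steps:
h(L) = 1/(2*L)
N(S, V) = ⅙ + 6*V + 10*S (N(S, V) = (10*S + 6*V) + (½)/3 = (6*V + 10*S) + (½)*(⅓) = (6*V + 10*S) + ⅙ = ⅙ + 6*V + 10*S)
-114 + N(10, -12)*(-138) = -114 + (⅙ + 6*(-12) + 10*10)*(-138) = -114 + (⅙ - 72 + 100)*(-138) = -114 + (169/6)*(-138) = -114 - 3887 = -4001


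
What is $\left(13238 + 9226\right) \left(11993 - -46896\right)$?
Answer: $1322882496$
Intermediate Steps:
$\left(13238 + 9226\right) \left(11993 - -46896\right) = 22464 \left(11993 + 46896\right) = 22464 \cdot 58889 = 1322882496$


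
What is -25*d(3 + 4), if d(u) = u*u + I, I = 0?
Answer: -1225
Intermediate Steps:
d(u) = u² (d(u) = u*u + 0 = u² + 0 = u²)
-25*d(3 + 4) = -25*(3 + 4)² = -25*7² = -25*49 = -1225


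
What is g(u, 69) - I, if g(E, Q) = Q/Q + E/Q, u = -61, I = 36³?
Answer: -3219256/69 ≈ -46656.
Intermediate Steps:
I = 46656
g(E, Q) = 1 + E/Q
g(u, 69) - I = (-61 + 69)/69 - 1*46656 = (1/69)*8 - 46656 = 8/69 - 46656 = -3219256/69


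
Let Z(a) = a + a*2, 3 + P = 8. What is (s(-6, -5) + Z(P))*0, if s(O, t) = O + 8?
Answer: 0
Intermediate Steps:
P = 5 (P = -3 + 8 = 5)
Z(a) = 3*a (Z(a) = a + 2*a = 3*a)
s(O, t) = 8 + O
(s(-6, -5) + Z(P))*0 = ((8 - 6) + 3*5)*0 = (2 + 15)*0 = 17*0 = 0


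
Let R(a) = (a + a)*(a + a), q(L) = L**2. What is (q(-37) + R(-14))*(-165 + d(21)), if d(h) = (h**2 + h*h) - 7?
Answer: 1528630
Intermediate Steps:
d(h) = -7 + 2*h**2 (d(h) = (h**2 + h**2) - 7 = 2*h**2 - 7 = -7 + 2*h**2)
R(a) = 4*a**2 (R(a) = (2*a)*(2*a) = 4*a**2)
(q(-37) + R(-14))*(-165 + d(21)) = ((-37)**2 + 4*(-14)**2)*(-165 + (-7 + 2*21**2)) = (1369 + 4*196)*(-165 + (-7 + 2*441)) = (1369 + 784)*(-165 + (-7 + 882)) = 2153*(-165 + 875) = 2153*710 = 1528630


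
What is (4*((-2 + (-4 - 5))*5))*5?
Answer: -1100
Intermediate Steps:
(4*((-2 + (-4 - 5))*5))*5 = (4*((-2 - 9)*5))*5 = (4*(-11*5))*5 = (4*(-55))*5 = -220*5 = -1100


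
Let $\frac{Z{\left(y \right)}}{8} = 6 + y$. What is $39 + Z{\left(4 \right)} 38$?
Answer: $3079$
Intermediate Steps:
$Z{\left(y \right)} = 48 + 8 y$ ($Z{\left(y \right)} = 8 \left(6 + y\right) = 48 + 8 y$)
$39 + Z{\left(4 \right)} 38 = 39 + \left(48 + 8 \cdot 4\right) 38 = 39 + \left(48 + 32\right) 38 = 39 + 80 \cdot 38 = 39 + 3040 = 3079$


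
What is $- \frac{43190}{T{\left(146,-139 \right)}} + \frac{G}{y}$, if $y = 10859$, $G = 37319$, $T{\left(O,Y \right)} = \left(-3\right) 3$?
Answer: $\frac{469336081}{97731} \approx 4802.3$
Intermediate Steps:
$T{\left(O,Y \right)} = -9$
$- \frac{43190}{T{\left(146,-139 \right)}} + \frac{G}{y} = - \frac{43190}{-9} + \frac{37319}{10859} = \left(-43190\right) \left(- \frac{1}{9}\right) + 37319 \cdot \frac{1}{10859} = \frac{43190}{9} + \frac{37319}{10859} = \frac{469336081}{97731}$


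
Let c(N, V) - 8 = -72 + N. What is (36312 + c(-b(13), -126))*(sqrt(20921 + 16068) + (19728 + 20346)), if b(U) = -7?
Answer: 1452882870 + 36255*sqrt(36989) ≈ 1.4599e+9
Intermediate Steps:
c(N, V) = -64 + N (c(N, V) = 8 + (-72 + N) = -64 + N)
(36312 + c(-b(13), -126))*(sqrt(20921 + 16068) + (19728 + 20346)) = (36312 + (-64 - 1*(-7)))*(sqrt(20921 + 16068) + (19728 + 20346)) = (36312 + (-64 + 7))*(sqrt(36989) + 40074) = (36312 - 57)*(40074 + sqrt(36989)) = 36255*(40074 + sqrt(36989)) = 1452882870 + 36255*sqrt(36989)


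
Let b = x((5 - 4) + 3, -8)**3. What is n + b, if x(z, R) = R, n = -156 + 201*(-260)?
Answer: -52928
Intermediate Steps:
n = -52416 (n = -156 - 52260 = -52416)
b = -512 (b = (-8)**3 = -512)
n + b = -52416 - 512 = -52928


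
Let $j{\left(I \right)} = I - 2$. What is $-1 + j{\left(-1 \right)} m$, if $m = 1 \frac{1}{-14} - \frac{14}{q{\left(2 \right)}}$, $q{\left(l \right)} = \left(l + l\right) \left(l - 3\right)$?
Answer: $- \frac{79}{7} \approx -11.286$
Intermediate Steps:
$q{\left(l \right)} = 2 l \left(-3 + l\right)$
$j{\left(I \right)} = -2 + I$
$m = \frac{24}{7}$ ($m = 1 \frac{1}{-14} - \frac{14}{2 \cdot 2 \left(-3 + 2\right)} = 1 \left(- \frac{1}{14}\right) - \frac{14}{2 \cdot 2 \left(-1\right)} = - \frac{1}{14} - \frac{14}{-4} = - \frac{1}{14} - - \frac{7}{2} = - \frac{1}{14} + \frac{7}{2} = \frac{24}{7} \approx 3.4286$)
$-1 + j{\left(-1 \right)} m = -1 + \left(-2 - 1\right) \frac{24}{7} = -1 - \frac{72}{7} = - \frac{79}{7}$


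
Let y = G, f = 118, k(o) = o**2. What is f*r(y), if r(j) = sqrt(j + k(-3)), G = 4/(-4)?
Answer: 236*sqrt(2) ≈ 333.75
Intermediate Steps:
G = -1 (G = 4*(-1/4) = -1)
y = -1
r(j) = sqrt(9 + j) (r(j) = sqrt(j + (-3)**2) = sqrt(j + 9) = sqrt(9 + j))
f*r(y) = 118*sqrt(9 - 1) = 118*sqrt(8) = 118*(2*sqrt(2)) = 236*sqrt(2)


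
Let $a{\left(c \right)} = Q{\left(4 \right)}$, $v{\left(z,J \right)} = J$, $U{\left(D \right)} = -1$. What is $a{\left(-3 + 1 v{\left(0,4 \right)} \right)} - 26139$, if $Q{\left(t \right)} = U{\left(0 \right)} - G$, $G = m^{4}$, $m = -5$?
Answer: $-26765$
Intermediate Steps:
$G = 625$ ($G = \left(-5\right)^{4} = 625$)
$Q{\left(t \right)} = -626$ ($Q{\left(t \right)} = -1 - 625 = -626$)
$a{\left(c \right)} = -626$
$a{\left(-3 + 1 v{\left(0,4 \right)} \right)} - 26139 = -626 - 26139 = -26765$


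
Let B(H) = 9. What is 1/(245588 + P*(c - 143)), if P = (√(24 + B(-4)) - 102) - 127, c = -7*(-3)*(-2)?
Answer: 287953/82915800784 + 185*√33/82915800784 ≈ 3.4857e-6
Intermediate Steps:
c = -42 (c = 21*(-2) = -42)
P = -229 + √33 (P = (√(24 + 9) - 102) - 127 = (√33 - 102) - 127 = (-102 + √33) - 127 = -229 + √33 ≈ -223.26)
1/(245588 + P*(c - 143)) = 1/(245588 + (-229 + √33)*(-42 - 143)) = 1/(245588 + (-229 + √33)*(-185)) = 1/(245588 + (42365 - 185*√33)) = 1/(287953 - 185*√33)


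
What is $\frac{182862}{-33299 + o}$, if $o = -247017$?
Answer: $- \frac{91431}{140158} \approx -0.65234$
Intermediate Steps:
$\frac{182862}{-33299 + o} = \frac{182862}{-33299 - 247017} = \frac{182862}{-280316} = 182862 \left(- \frac{1}{280316}\right) = - \frac{91431}{140158}$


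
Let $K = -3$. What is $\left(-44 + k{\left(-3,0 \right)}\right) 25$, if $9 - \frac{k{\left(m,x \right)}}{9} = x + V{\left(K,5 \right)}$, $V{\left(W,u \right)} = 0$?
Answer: $925$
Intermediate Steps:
$k{\left(m,x \right)} = 81 - 9 x$ ($k{\left(m,x \right)} = 81 - 9 \left(x + 0\right) = 81 - 9 x$)
$\left(-44 + k{\left(-3,0 \right)}\right) 25 = \left(-44 + \left(81 - 0\right)\right) 25 = \left(-44 + \left(81 + 0\right)\right) 25 = \left(-44 + 81\right) 25 = 37 \cdot 25 = 925$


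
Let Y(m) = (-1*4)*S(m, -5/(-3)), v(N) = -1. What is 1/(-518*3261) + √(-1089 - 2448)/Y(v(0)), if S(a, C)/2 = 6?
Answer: -1/1689198 - I*√393/16 ≈ -5.92e-7 - 1.239*I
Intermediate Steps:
S(a, C) = 12 (S(a, C) = 2*6 = 12)
Y(m) = -48 (Y(m) = -1*4*12 = -4*12 = -48)
1/(-518*3261) + √(-1089 - 2448)/Y(v(0)) = 1/(-518*3261) + √(-1089 - 2448)/(-48) = -1/518*1/3261 + √(-3537)*(-1/48) = -1/1689198 + (3*I*√393)*(-1/48) = -1/1689198 - I*√393/16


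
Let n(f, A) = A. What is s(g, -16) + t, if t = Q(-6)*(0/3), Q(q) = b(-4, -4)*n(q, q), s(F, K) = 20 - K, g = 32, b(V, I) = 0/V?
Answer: 36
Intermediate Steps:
b(V, I) = 0
Q(q) = 0 (Q(q) = 0*q = 0)
t = 0 (t = 0*(0/3) = 0*(0*(⅓)) = 0*0 = 0)
s(g, -16) + t = (20 - 1*(-16)) + 0 = (20 + 16) + 0 = 36 + 0 = 36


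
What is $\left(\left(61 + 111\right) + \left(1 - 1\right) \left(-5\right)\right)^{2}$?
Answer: $29584$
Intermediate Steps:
$\left(\left(61 + 111\right) + \left(1 - 1\right) \left(-5\right)\right)^{2} = \left(172 + 0 \left(-5\right)\right)^{2} = \left(172 + 0\right)^{2} = 172^{2} = 29584$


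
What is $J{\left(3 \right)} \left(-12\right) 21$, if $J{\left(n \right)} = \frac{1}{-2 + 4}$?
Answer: $-126$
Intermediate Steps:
$J{\left(n \right)} = \frac{1}{2}$
$J{\left(3 \right)} \left(-12\right) 21 = \frac{1}{2} \left(-12\right) 21 = \left(-6\right) 21 = -126$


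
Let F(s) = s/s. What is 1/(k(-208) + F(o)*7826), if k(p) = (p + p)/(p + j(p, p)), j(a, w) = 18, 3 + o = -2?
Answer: 95/743678 ≈ 0.00012774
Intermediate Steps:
o = -5 (o = -3 - 2 = -5)
F(s) = 1
k(p) = 2*p/(18 + p) (k(p) = (p + p)/(p + 18) = (2*p)/(18 + p) = 2*p/(18 + p))
1/(k(-208) + F(o)*7826) = 1/(2*(-208)/(18 - 208) + 1*7826) = 1/(2*(-208)/(-190) + 7826) = 1/(2*(-208)*(-1/190) + 7826) = 1/(208/95 + 7826) = 1/(743678/95) = 95/743678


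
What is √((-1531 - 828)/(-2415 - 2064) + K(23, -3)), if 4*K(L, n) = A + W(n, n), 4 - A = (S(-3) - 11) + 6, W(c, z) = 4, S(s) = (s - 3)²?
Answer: I*√419149299/8958 ≈ 2.2855*I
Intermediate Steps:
S(s) = (-3 + s)²
A = -27 (A = 4 - (((-3 - 3)² - 11) + 6) = 4 - (((-6)² - 11) + 6) = 4 - ((36 - 11) + 6) = 4 - (25 + 6) = 4 - 1*31 = 4 - 31 = -27)
K(L, n) = -23/4 (K(L, n) = (-27 + 4)/4 = (¼)*(-23) = -23/4)
√((-1531 - 828)/(-2415 - 2064) + K(23, -3)) = √((-1531 - 828)/(-2415 - 2064) - 23/4) = √(-2359/(-4479) - 23/4) = √(-2359*(-1/4479) - 23/4) = √(2359/4479 - 23/4) = √(-93581/17916) = I*√419149299/8958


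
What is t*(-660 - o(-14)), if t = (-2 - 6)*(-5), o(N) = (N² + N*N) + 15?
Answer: -42680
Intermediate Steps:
o(N) = 15 + 2*N² (o(N) = (N² + N²) + 15 = 2*N² + 15 = 15 + 2*N²)
t = 40 (t = -8*(-5) = 40)
t*(-660 - o(-14)) = 40*(-660 - (15 + 2*(-14)²)) = 40*(-660 - (15 + 2*196)) = 40*(-660 - (15 + 392)) = 40*(-660 - 1*407) = 40*(-660 - 407) = 40*(-1067) = -42680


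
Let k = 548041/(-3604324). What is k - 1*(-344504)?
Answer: 1241703487255/3604324 ≈ 3.4450e+5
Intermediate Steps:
k = -548041/3604324 (k = 548041*(-1/3604324) = -548041/3604324 ≈ -0.15205)
k - 1*(-344504) = -548041/3604324 - 1*(-344504) = -548041/3604324 + 344504 = 1241703487255/3604324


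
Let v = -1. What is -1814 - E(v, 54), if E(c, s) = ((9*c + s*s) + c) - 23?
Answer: -4697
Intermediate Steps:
E(c, s) = -23 + s² + 10*c (E(c, s) = ((9*c + s²) + c) - 23 = ((s² + 9*c) + c) - 23 = (s² + 10*c) - 23 = -23 + s² + 10*c)
-1814 - E(v, 54) = -1814 - (-23 + 54² + 10*(-1)) = -1814 - (-23 + 2916 - 10) = -1814 - 1*2883 = -1814 - 2883 = -4697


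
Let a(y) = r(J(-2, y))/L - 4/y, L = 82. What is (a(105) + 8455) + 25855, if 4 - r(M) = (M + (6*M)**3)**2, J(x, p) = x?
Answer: -9422654/4305 ≈ -2188.8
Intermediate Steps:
r(M) = 4 - (M + 216*M**3)**2 (r(M) = 4 - (M + (6*M)**3)**2 = 4 - (M + 216*M**3)**2)
a(y) = -1496448/41 - 4/y (a(y) = (4 - 1*(-2)**2*(1 + 216*(-2)**2)**2)/82 - 4/y = (4 - 1*4*(1 + 216*4)**2)*(1/82) - 4/y = (4 - 1*4*(1 + 864)**2)*(1/82) - 4/y = (4 - 1*4*865**2)*(1/82) - 4/y = (4 - 1*4*748225)*(1/82) - 4/y = (4 - 2992900)*(1/82) - 4/y = -2992896*1/82 - 4/y = -1496448/41 - 4/y)
(a(105) + 8455) + 25855 = ((-1496448/41 - 4/105) + 8455) + 25855 = (-157127204/4305 + 8455) + 25855 = -120728429/4305 + 25855 = -9422654/4305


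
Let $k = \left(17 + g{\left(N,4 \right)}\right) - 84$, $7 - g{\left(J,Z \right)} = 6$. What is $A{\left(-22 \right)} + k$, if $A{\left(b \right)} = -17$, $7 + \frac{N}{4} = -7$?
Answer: $-83$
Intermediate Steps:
$N = -56$ ($N = -28 + 4 \left(-7\right) = -28 - 28 = -56$)
$g{\left(J,Z \right)} = 1$ ($g{\left(J,Z \right)} = 7 - 6 = 1$)
$k = -66$ ($k = \left(17 + 1\right) - 84 = 18 - 84 = -66$)
$A{\left(-22 \right)} + k = -17 - 66 = -83$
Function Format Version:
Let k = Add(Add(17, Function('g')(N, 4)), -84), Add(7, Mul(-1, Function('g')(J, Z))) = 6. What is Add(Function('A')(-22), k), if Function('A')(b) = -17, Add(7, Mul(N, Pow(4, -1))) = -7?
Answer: -83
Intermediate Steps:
N = -56 (N = Add(-28, Mul(4, -7)) = Add(-28, -28) = -56)
Function('g')(J, Z) = 1 (Function('g')(J, Z) = Add(7, Mul(-1, 6)) = Add(7, -6) = 1)
k = -66 (k = Add(Add(17, 1), -84) = Add(18, -84) = -66)
Add(Function('A')(-22), k) = Add(-17, -66) = -83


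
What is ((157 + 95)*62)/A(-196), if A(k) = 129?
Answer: 5208/43 ≈ 121.12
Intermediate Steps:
((157 + 95)*62)/A(-196) = ((157 + 95)*62)/129 = (252*62)*(1/129) = 15624*(1/129) = 5208/43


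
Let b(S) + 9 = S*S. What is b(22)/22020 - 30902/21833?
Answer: -134018273/96152532 ≈ -1.3938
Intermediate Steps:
b(S) = -9 + S² (b(S) = -9 + S*S = -9 + S²)
b(22)/22020 - 30902/21833 = (-9 + 22²)/22020 - 30902/21833 = (-9 + 484)*(1/22020) - 30902*1/21833 = 475*(1/22020) - 30902/21833 = 95/4404 - 30902/21833 = -134018273/96152532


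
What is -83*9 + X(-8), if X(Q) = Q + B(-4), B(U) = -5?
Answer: -760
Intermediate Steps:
X(Q) = -5 + Q (X(Q) = Q - 5 = -5 + Q)
-83*9 + X(-8) = -83*9 + (-5 - 8) = -747 - 13 = -760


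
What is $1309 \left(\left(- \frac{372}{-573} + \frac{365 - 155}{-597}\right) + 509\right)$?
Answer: $\frac{25339474083}{38009} \approx 6.6667 \cdot 10^{5}$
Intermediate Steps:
$1309 \left(\left(- \frac{372}{-573} + \frac{365 - 155}{-597}\right) + 509\right) = 1309 \left(\left(\left(-372\right) \left(- \frac{1}{573}\right) + 210 \left(- \frac{1}{597}\right)\right) + 509\right) = 1309 \left(\left(\frac{124}{191} - \frac{70}{199}\right) + 509\right) = 1309 \left(\frac{11306}{38009} + 509\right) = 1309 \cdot \frac{19357887}{38009} = \frac{25339474083}{38009}$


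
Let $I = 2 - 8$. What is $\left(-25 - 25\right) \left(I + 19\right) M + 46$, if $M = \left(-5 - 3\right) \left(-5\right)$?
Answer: $-25954$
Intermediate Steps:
$I = -6$
$M = 40$ ($M = \left(-8\right) \left(-5\right) = 40$)
$\left(-25 - 25\right) \left(I + 19\right) M + 46 = \left(-25 - 25\right) \left(-6 + 19\right) 40 + 46 = \left(-50\right) 13 \cdot 40 + 46 = \left(-650\right) 40 + 46 = -26000 + 46 = -25954$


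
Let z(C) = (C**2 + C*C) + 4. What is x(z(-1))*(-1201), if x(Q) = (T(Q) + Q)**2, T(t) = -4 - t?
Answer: -19216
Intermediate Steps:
z(C) = 4 + 2*C**2 (z(C) = (C**2 + C**2) + 4 = 2*C**2 + 4 = 4 + 2*C**2)
x(Q) = 16 (x(Q) = ((-4 - Q) + Q)**2 = (-4)**2 = 16)
x(z(-1))*(-1201) = 16*(-1201) = -19216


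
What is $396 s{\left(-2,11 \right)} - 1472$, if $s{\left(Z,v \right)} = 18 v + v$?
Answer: $81292$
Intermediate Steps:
$s{\left(Z,v \right)} = 19 v$
$396 s{\left(-2,11 \right)} - 1472 = 396 \cdot 19 \cdot 11 - 1472 = 396 \cdot 209 - 1472 = 82764 - 1472 = 81292$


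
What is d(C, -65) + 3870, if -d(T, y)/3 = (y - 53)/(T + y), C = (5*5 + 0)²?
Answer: 1083777/280 ≈ 3870.6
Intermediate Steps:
C = 625 (C = (25 + 0)² = 25² = 625)
d(T, y) = -3*(-53 + y)/(T + y) (d(T, y) = -3*(y - 53)/(T + y) = -3*(-53 + y)/(T + y))
d(C, -65) + 3870 = 3*(53 - 1*(-65))/(625 - 65) + 3870 = 3*(53 + 65)/560 + 3870 = 3*(1/560)*118 + 3870 = 177/280 + 3870 = 1083777/280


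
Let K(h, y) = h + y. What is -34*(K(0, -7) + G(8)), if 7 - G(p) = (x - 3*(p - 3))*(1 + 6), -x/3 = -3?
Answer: -1428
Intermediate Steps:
x = 9 (x = -3*(-3) = 9)
G(p) = -119 + 21*p (G(p) = 7 - (9 - 3*(p - 3))*(1 + 6) = 7 - (9 - 3*(-3 + p))*7 = 7 - (9 + (9 - 3*p))*7 = 7 - (18 - 3*p)*7 = 7 - (126 - 21*p) = 7 + (-126 + 21*p) = -119 + 21*p)
-34*(K(0, -7) + G(8)) = -34*((0 - 7) + (-119 + 21*8)) = -34*(-7 + (-119 + 168)) = -34*(-7 + 49) = -34*42 = -1428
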